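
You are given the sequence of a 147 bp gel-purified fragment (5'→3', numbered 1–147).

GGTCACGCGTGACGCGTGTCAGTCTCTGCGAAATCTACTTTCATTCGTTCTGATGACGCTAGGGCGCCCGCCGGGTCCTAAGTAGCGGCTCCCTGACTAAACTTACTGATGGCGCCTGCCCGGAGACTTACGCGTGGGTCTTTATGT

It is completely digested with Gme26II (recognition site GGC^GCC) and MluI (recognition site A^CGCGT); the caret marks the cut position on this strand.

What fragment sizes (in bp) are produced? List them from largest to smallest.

Gme26II sites (GGCGCC) start at positions 63, 111.
Gme26II cuts after base 3 of each site, so after positions 65, 113.
MluI sites (ACGCGT) start at positions 5, 12, 130.
MluI cuts after the first base of each site, so after positions 5, 12, 130.
Combined cut positions: 5, 12, 65, 113, 130.
Linear molecule, 5 cuts → 6 fragments:
  1–5 → 5 bp
  6–12 → 7 bp
  13–65 → 53 bp
  66–113 → 48 bp
  114–130 → 17 bp
  131–147 → 17 bp
Sorted largest to smallest: 53, 48, 17, 17, 7, 5 bp.

53, 48, 17, 17, 7, 5 bp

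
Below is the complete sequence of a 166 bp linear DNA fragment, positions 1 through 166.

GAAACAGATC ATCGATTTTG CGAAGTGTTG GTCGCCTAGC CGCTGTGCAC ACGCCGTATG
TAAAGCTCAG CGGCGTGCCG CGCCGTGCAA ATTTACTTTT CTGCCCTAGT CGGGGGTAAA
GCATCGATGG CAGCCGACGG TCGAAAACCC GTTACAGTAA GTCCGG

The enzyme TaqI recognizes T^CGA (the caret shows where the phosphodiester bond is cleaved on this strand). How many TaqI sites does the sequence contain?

TCGA occurs starting at positions 12, 124, 141.
TaqI cuts at 3 sites.

3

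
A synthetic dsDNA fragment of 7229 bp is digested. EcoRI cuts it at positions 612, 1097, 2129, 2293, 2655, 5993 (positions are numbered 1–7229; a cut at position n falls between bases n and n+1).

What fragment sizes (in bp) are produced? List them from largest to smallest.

3338, 1236, 1032, 612, 485, 362, 164 bp

Linear molecule, 6 cuts → 7 fragments:
  612 − 0 = 612 bp
  1097 − 612 = 485 bp
  2129 − 1097 = 1032 bp
  2293 − 2129 = 164 bp
  2655 − 2293 = 362 bp
  5993 − 2655 = 3338 bp
  7229 − 5993 = 1236 bp
Sorted largest to smallest: 3338, 1236, 1032, 612, 485, 362, 164 bp.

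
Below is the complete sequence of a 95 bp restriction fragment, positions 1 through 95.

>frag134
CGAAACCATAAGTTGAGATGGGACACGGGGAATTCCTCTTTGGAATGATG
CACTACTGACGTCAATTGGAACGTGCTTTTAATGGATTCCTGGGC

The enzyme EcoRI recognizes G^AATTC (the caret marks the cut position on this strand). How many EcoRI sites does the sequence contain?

1

GAATTC occurs starting at position 30.
EcoRI cuts at 1 site.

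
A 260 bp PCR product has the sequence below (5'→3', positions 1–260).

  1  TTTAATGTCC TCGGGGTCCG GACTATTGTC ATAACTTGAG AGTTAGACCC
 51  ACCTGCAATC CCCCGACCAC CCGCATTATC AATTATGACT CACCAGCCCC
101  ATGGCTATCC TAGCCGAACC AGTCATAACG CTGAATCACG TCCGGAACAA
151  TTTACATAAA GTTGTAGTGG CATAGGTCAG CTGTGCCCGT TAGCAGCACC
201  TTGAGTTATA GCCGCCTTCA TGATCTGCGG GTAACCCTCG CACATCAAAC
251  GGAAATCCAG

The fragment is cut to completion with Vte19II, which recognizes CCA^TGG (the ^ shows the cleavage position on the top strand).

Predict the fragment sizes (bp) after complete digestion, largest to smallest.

The Vte19II site (CCATGG) starts at position 99.
Vte19II cuts after base 3 of each site, so after position 101.
Linear molecule, 1 cut → 2 fragments:
  1–101 → 101 bp
  102–260 → 159 bp
Sorted largest to smallest: 159, 101 bp.

159, 101 bp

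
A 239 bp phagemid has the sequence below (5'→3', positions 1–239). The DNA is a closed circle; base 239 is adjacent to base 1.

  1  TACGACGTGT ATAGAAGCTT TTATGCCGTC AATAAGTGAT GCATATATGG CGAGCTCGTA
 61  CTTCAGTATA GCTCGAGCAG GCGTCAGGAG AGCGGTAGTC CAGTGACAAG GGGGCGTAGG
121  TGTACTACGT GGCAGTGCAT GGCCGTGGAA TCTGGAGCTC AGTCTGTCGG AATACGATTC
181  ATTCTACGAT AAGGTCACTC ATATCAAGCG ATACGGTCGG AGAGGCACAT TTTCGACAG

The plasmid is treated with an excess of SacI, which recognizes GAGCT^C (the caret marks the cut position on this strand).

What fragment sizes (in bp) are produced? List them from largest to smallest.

136, 103 bp

SacI sites (GAGCTC) start at positions 52, 155.
SacI cuts after base 5 of each site (before the last base), so after positions 56, 159.
Circular molecule, 2 cuts → 2 fragments:
  57–159 → 103 bp
  160–239 then 1–56 → 80 + 56 = 136 bp
Sorted largest to smallest: 136, 103 bp.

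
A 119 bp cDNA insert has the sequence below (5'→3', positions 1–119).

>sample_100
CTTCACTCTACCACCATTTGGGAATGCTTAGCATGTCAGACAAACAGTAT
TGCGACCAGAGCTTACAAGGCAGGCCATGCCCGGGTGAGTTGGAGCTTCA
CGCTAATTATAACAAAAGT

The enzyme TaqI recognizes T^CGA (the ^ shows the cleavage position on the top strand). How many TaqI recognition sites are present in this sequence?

0

No occurrence of TCGA is present in the sequence.
TaqI does not cut: 0 sites.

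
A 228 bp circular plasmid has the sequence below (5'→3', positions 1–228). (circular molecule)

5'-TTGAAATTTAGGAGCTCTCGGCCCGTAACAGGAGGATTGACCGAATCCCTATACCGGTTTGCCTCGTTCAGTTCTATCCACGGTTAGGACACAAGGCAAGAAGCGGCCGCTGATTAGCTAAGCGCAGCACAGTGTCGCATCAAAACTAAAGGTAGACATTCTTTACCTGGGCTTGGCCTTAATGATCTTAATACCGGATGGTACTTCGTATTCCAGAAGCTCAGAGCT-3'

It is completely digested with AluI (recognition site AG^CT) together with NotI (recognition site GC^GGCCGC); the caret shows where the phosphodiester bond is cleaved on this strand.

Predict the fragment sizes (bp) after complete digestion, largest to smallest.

102, 90, 16, 13, 7 bp

AluI sites (AGCT) start at positions 13, 116, 218, 225.
AluI cuts after base 2 of each site, so after positions 14, 117, 219, 226.
The NotI site (GCGGCCGC) starts at position 103.
NotI cuts after base 2 of each site, so after position 104.
Combined cut positions: 14, 104, 117, 219, 226.
Circular molecule, 5 cuts → 5 fragments:
  15–104 → 90 bp
  105–117 → 13 bp
  118–219 → 102 bp
  220–226 → 7 bp
  227–228 then 1–14 → 2 + 14 = 16 bp
Sorted largest to smallest: 102, 90, 16, 13, 7 bp.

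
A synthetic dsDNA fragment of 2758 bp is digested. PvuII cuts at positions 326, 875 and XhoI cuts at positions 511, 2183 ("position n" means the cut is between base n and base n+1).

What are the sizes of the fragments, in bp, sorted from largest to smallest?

1308, 575, 364, 326, 185 bp

Combined cut positions (sorted): 326, 511, 875, 2183.
Linear molecule, 4 cuts → 5 fragments:
  326 − 0 = 326 bp
  511 − 326 = 185 bp
  875 − 511 = 364 bp
  2183 − 875 = 1308 bp
  2758 − 2183 = 575 bp
Sorted largest to smallest: 1308, 575, 364, 326, 185 bp.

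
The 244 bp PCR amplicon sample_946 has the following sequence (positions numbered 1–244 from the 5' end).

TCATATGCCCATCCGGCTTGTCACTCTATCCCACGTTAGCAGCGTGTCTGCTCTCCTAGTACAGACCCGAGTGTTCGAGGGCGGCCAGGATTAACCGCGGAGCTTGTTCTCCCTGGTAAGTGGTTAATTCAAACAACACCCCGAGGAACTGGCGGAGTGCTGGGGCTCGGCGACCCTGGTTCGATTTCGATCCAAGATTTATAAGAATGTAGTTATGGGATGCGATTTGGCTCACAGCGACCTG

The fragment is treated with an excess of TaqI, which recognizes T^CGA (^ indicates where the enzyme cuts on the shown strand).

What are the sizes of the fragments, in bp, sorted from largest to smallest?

106, 75, 57, 6 bp

TaqI sites (TCGA) start at positions 75, 181, 187.
TaqI cuts after the first base of each site, so after positions 75, 181, 187.
Linear molecule, 3 cuts → 4 fragments:
  1–75 → 75 bp
  76–181 → 106 bp
  182–187 → 6 bp
  188–244 → 57 bp
Sorted largest to smallest: 106, 75, 57, 6 bp.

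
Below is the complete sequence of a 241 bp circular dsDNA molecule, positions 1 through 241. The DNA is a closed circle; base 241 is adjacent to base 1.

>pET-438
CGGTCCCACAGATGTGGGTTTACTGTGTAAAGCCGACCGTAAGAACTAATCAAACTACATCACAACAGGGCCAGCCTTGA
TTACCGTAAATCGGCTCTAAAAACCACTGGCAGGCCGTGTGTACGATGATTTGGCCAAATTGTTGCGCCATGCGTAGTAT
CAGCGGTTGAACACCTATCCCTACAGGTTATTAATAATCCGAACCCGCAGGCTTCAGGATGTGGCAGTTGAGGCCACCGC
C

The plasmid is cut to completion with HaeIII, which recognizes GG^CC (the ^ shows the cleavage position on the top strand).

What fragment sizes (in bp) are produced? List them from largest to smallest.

HaeIII sites (GGCC) start at positions 69, 113, 133, 232.
HaeIII cuts after base 2 of each site, so after positions 70, 114, 134, 233.
Circular molecule, 4 cuts → 4 fragments:
  71–114 → 44 bp
  115–134 → 20 bp
  135–233 → 99 bp
  234–241 then 1–70 → 8 + 70 = 78 bp
Sorted largest to smallest: 99, 78, 44, 20 bp.

99, 78, 44, 20 bp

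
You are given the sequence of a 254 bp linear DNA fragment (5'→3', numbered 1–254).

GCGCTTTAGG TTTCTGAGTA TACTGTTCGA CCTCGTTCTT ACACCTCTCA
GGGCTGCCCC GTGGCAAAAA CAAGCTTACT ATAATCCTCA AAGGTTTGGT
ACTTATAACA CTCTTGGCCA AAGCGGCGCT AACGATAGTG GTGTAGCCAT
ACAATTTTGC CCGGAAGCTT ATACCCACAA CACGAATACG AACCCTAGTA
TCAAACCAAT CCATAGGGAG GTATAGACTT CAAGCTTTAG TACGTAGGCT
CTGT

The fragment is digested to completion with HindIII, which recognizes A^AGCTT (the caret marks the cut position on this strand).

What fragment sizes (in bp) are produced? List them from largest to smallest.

93, 72, 67, 22 bp

HindIII sites (AAGCTT) start at positions 72, 165, 232.
HindIII cuts after the first base of each site, so after positions 72, 165, 232.
Linear molecule, 3 cuts → 4 fragments:
  1–72 → 72 bp
  73–165 → 93 bp
  166–232 → 67 bp
  233–254 → 22 bp
Sorted largest to smallest: 93, 72, 67, 22 bp.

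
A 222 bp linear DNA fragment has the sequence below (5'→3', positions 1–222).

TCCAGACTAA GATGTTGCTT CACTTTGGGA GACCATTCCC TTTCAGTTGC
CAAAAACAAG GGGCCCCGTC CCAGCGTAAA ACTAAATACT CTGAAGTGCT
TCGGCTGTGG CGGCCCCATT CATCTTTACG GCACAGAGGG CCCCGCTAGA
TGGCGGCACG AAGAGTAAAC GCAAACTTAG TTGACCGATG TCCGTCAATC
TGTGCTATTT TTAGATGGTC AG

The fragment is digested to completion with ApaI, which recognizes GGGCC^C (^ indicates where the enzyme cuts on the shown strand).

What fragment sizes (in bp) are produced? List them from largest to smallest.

ApaI sites (GGGCCC) start at positions 61, 138.
ApaI cuts after base 5 of each site (before the last base), so after positions 65, 142.
Linear molecule, 2 cuts → 3 fragments:
  1–65 → 65 bp
  66–142 → 77 bp
  143–222 → 80 bp
Sorted largest to smallest: 80, 77, 65 bp.

80, 77, 65 bp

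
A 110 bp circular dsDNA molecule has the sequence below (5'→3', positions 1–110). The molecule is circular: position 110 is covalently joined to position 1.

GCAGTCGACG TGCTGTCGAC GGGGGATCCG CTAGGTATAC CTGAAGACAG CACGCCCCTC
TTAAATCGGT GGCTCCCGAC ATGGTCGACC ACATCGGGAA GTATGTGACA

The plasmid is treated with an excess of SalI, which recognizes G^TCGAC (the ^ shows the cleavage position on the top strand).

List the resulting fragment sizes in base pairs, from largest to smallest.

69, 30, 11 bp

SalI sites (GTCGAC) start at positions 4, 15, 84.
SalI cuts after the first base of each site, so after positions 4, 15, 84.
Circular molecule, 3 cuts → 3 fragments:
  5–15 → 11 bp
  16–84 → 69 bp
  85–110 then 1–4 → 26 + 4 = 30 bp
Sorted largest to smallest: 69, 30, 11 bp.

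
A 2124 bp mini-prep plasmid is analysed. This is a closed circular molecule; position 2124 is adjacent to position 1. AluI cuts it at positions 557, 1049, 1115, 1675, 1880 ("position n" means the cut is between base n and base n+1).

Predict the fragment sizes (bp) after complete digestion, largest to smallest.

Circular molecule, 5 cuts → 5 fragments:
  1049 − 557 = 492 bp
  1115 − 1049 = 66 bp
  1675 − 1115 = 560 bp
  1880 − 1675 = 205 bp
  wrap: 2124 − 1880 + 557 = 801 bp
Sorted largest to smallest: 801, 560, 492, 205, 66 bp.

801, 560, 492, 205, 66 bp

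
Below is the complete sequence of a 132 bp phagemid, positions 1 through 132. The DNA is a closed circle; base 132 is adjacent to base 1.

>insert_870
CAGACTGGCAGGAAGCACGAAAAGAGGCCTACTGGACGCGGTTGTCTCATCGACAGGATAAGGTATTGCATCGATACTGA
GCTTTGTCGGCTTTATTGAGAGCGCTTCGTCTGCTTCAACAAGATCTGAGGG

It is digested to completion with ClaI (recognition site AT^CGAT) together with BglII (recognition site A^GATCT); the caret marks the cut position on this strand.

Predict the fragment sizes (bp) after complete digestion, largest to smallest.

81, 51 bp

The ClaI site (ATCGAT) starts at position 70.
ClaI cuts after base 2 of each site, so after position 71.
The BglII site (AGATCT) starts at position 122.
BglII cuts after the first base of each site, so after position 122.
Combined cut positions: 71, 122.
Circular molecule, 2 cuts → 2 fragments:
  72–122 → 51 bp
  123–132 then 1–71 → 10 + 71 = 81 bp
Sorted largest to smallest: 81, 51 bp.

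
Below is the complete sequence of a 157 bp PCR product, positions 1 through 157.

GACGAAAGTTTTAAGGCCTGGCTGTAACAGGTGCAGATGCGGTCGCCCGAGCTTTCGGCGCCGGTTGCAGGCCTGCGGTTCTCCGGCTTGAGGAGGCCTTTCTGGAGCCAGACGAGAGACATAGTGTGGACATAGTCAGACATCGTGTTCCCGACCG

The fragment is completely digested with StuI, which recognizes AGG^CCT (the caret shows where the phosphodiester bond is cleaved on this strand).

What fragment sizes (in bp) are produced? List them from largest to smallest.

StuI sites (AGGCCT) start at positions 14, 69, 94.
StuI cuts after base 3 of each site, so after positions 16, 71, 96.
Linear molecule, 3 cuts → 4 fragments:
  1–16 → 16 bp
  17–71 → 55 bp
  72–96 → 25 bp
  97–157 → 61 bp
Sorted largest to smallest: 61, 55, 25, 16 bp.

61, 55, 25, 16 bp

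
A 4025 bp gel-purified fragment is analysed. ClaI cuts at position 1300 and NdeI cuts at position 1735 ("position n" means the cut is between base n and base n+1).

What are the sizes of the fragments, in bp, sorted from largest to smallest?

2290, 1300, 435 bp

Combined cut positions (sorted): 1300, 1735.
Linear molecule, 2 cuts → 3 fragments:
  1300 − 0 = 1300 bp
  1735 − 1300 = 435 bp
  4025 − 1735 = 2290 bp
Sorted largest to smallest: 2290, 1300, 435 bp.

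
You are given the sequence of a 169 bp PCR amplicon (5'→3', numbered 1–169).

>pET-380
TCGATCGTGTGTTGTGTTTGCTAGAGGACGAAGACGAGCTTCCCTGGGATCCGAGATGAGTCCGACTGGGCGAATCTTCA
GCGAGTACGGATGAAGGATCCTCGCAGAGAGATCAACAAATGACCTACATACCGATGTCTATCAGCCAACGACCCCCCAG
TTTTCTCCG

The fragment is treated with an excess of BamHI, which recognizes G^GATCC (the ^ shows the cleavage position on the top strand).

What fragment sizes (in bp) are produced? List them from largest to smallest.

73, 49, 47 bp

BamHI sites (GGATCC) start at positions 47, 96.
BamHI cuts after the first base of each site, so after positions 47, 96.
Linear molecule, 2 cuts → 3 fragments:
  1–47 → 47 bp
  48–96 → 49 bp
  97–169 → 73 bp
Sorted largest to smallest: 73, 49, 47 bp.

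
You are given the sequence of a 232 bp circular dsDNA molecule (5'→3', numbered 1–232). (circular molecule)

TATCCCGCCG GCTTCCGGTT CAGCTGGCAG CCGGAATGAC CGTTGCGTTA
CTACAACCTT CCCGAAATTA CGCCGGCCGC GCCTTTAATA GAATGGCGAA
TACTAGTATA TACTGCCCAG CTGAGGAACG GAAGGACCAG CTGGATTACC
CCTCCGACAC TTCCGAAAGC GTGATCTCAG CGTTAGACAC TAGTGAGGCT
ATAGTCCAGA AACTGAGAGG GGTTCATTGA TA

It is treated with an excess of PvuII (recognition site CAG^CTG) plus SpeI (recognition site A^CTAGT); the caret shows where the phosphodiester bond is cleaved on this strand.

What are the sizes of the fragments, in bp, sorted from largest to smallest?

PvuII sites (CAGCTG) start at positions 21, 118, 138.
PvuII cuts after base 3 of each site, so after positions 23, 120, 140.
SpeI sites (ACTAGT) start at positions 102, 189.
SpeI cuts after the first base of each site, so after positions 102, 189.
Combined cut positions: 23, 102, 120, 140, 189.
Circular molecule, 5 cuts → 5 fragments:
  24–102 → 79 bp
  103–120 → 18 bp
  121–140 → 20 bp
  141–189 → 49 bp
  190–232 then 1–23 → 43 + 23 = 66 bp
Sorted largest to smallest: 79, 66, 49, 20, 18 bp.

79, 66, 49, 20, 18 bp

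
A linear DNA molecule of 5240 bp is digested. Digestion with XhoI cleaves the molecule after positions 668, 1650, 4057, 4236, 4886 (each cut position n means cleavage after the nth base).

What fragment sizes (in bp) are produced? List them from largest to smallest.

2407, 982, 668, 650, 354, 179 bp

Linear molecule, 5 cuts → 6 fragments:
  668 − 0 = 668 bp
  1650 − 668 = 982 bp
  4057 − 1650 = 2407 bp
  4236 − 4057 = 179 bp
  4886 − 4236 = 650 bp
  5240 − 4886 = 354 bp
Sorted largest to smallest: 2407, 982, 668, 650, 354, 179 bp.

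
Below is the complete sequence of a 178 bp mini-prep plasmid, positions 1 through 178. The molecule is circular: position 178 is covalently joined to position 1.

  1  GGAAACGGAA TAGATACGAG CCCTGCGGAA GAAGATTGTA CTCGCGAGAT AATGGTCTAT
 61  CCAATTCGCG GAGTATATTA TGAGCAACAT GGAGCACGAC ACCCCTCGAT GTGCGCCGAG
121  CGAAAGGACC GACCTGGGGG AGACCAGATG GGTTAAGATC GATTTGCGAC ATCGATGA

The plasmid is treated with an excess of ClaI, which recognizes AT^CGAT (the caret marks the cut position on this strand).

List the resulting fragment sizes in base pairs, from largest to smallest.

165, 13 bp

ClaI sites (ATCGAT) start at positions 158, 171.
ClaI cuts after base 2 of each site, so after positions 159, 172.
Circular molecule, 2 cuts → 2 fragments:
  160–172 → 13 bp
  173–178 then 1–159 → 6 + 159 = 165 bp
Sorted largest to smallest: 165, 13 bp.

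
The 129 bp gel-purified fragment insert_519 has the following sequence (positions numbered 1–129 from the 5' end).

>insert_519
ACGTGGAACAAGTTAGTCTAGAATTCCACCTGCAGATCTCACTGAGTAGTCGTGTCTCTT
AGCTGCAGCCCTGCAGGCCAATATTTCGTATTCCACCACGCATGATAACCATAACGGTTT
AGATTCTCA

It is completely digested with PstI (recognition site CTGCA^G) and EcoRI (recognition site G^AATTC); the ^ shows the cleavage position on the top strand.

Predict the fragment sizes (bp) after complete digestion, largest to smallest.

PstI sites (CTGCAG) start at positions 30, 63, 71.
PstI cuts after base 5 of each site (before the last base), so after positions 34, 67, 75.
The EcoRI site (GAATTC) starts at position 21.
EcoRI cuts after the first base of each site, so after position 21.
Combined cut positions: 21, 34, 67, 75.
Linear molecule, 4 cuts → 5 fragments:
  1–21 → 21 bp
  22–34 → 13 bp
  35–67 → 33 bp
  68–75 → 8 bp
  76–129 → 54 bp
Sorted largest to smallest: 54, 33, 21, 13, 8 bp.

54, 33, 21, 13, 8 bp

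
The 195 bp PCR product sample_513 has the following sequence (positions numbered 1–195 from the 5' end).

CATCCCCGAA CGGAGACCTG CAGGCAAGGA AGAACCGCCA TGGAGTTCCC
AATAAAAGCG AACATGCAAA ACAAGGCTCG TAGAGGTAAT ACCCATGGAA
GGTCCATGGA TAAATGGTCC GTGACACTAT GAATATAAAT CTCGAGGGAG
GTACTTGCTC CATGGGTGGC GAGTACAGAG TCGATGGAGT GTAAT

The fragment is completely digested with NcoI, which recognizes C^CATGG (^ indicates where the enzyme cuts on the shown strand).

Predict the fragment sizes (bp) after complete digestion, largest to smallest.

56, 55, 38, 35, 11 bp

NcoI sites (CCATGG) start at positions 38, 93, 104, 160.
NcoI cuts after the first base of each site, so after positions 38, 93, 104, 160.
Linear molecule, 4 cuts → 5 fragments:
  1–38 → 38 bp
  39–93 → 55 bp
  94–104 → 11 bp
  105–160 → 56 bp
  161–195 → 35 bp
Sorted largest to smallest: 56, 55, 38, 35, 11 bp.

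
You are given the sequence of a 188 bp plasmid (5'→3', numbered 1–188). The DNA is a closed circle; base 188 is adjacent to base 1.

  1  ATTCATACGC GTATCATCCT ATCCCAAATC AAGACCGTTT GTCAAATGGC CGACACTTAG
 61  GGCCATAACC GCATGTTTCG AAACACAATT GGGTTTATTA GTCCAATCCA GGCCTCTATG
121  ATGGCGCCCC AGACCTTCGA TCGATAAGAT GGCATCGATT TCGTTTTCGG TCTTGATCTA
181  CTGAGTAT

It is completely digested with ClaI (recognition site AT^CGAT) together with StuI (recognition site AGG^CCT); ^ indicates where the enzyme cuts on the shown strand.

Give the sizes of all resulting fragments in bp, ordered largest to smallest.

145, 29, 14 bp

ClaI sites (ATCGAT) start at positions 140, 154.
ClaI cuts after base 2 of each site, so after positions 141, 155.
The StuI site (AGGCCT) starts at position 110.
StuI cuts after base 3 of each site, so after position 112.
Combined cut positions: 112, 141, 155.
Circular molecule, 3 cuts → 3 fragments:
  113–141 → 29 bp
  142–155 → 14 bp
  156–188 then 1–112 → 33 + 112 = 145 bp
Sorted largest to smallest: 145, 29, 14 bp.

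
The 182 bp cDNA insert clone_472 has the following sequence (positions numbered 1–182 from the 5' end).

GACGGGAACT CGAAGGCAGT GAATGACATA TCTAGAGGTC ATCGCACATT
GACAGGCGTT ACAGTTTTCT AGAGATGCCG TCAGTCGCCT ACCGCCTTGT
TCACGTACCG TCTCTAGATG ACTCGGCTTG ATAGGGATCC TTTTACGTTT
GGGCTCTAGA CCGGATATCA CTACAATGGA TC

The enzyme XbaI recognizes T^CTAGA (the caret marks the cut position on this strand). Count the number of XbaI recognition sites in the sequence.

TCTAGA occurs starting at positions 31, 68, 113, 155.
XbaI cuts at 4 sites.

4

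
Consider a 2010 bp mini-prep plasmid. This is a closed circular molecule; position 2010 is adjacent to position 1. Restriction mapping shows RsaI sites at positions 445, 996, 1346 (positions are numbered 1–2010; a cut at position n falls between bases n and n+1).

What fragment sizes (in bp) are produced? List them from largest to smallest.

1109, 551, 350 bp

Circular molecule, 3 cuts → 3 fragments:
  996 − 445 = 551 bp
  1346 − 996 = 350 bp
  wrap: 2010 − 1346 + 445 = 1109 bp
Sorted largest to smallest: 1109, 551, 350 bp.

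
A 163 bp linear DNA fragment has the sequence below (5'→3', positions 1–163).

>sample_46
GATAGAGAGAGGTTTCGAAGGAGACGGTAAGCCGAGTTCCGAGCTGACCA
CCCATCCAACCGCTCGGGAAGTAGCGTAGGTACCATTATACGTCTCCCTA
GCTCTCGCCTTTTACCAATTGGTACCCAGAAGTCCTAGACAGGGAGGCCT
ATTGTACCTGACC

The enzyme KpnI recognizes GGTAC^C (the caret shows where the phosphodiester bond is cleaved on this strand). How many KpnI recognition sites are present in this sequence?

GGTACC occurs starting at positions 79, 121.
KpnI cuts at 2 sites.

2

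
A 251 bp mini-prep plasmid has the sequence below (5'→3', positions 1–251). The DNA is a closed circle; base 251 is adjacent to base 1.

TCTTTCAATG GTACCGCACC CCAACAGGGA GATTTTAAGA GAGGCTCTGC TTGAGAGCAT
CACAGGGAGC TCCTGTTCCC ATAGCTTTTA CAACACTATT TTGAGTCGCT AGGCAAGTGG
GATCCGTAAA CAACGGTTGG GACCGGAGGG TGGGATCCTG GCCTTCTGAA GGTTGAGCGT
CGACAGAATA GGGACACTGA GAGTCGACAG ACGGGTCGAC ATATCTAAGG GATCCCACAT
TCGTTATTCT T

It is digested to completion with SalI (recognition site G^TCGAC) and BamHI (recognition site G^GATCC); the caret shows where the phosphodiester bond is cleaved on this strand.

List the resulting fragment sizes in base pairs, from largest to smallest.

SalI sites (GTCGAC) start at positions 179, 203, 215.
SalI cuts after the first base of each site, so after positions 179, 203, 215.
BamHI sites (GGATCC) start at positions 120, 153, 230.
BamHI cuts after the first base of each site, so after positions 120, 153, 230.
Combined cut positions: 120, 153, 179, 203, 215, 230.
Circular molecule, 6 cuts → 6 fragments:
  121–153 → 33 bp
  154–179 → 26 bp
  180–203 → 24 bp
  204–215 → 12 bp
  216–230 → 15 bp
  231–251 then 1–120 → 21 + 120 = 141 bp
Sorted largest to smallest: 141, 33, 26, 24, 15, 12 bp.

141, 33, 26, 24, 15, 12 bp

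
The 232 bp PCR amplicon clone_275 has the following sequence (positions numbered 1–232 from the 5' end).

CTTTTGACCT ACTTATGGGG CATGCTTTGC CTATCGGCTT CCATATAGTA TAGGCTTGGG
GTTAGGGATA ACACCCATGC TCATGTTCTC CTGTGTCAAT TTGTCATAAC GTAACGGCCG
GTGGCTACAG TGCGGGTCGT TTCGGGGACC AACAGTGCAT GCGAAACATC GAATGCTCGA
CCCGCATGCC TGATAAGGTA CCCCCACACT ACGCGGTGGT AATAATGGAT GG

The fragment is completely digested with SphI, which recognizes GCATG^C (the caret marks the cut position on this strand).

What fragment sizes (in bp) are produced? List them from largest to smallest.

SphI sites (GCATGC) start at positions 20, 157, 184.
SphI cuts after base 5 of each site (before the last base), so after positions 24, 161, 188.
Linear molecule, 3 cuts → 4 fragments:
  1–24 → 24 bp
  25–161 → 137 bp
  162–188 → 27 bp
  189–232 → 44 bp
Sorted largest to smallest: 137, 44, 27, 24 bp.

137, 44, 27, 24 bp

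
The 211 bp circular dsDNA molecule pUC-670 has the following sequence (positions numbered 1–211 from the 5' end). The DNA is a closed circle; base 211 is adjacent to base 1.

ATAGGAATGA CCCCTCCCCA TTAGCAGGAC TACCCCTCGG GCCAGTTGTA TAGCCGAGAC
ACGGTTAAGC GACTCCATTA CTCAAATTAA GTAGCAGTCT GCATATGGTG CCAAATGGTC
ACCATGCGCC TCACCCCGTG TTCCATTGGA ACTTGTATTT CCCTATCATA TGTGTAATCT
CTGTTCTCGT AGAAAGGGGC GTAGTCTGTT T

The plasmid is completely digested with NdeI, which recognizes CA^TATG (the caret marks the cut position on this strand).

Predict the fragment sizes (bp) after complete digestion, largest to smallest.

146, 65 bp

NdeI sites (CATATG) start at positions 102, 167.
NdeI cuts after base 2 of each site, so after positions 103, 168.
Circular molecule, 2 cuts → 2 fragments:
  104–168 → 65 bp
  169–211 then 1–103 → 43 + 103 = 146 bp
Sorted largest to smallest: 146, 65 bp.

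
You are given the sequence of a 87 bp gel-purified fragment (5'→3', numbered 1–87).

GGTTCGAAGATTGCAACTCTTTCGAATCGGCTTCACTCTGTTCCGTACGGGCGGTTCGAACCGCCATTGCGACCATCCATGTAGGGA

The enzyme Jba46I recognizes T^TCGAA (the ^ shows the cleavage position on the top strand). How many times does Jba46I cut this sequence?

TTCGAA occurs starting at positions 3, 21, 55.
Jba46I cuts at 3 sites.

3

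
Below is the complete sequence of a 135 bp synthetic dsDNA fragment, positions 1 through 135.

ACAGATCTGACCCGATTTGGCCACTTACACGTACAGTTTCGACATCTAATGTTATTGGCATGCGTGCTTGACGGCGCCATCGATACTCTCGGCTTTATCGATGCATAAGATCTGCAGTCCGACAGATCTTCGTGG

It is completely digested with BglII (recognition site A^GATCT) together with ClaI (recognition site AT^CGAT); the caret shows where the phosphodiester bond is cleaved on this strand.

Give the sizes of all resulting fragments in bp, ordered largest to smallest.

BglII sites (AGATCT) start at positions 3, 108, 124.
BglII cuts after the first base of each site, so after positions 3, 108, 124.
ClaI sites (ATCGAT) start at positions 79, 97.
ClaI cuts after base 2 of each site, so after positions 80, 98.
Combined cut positions: 3, 80, 98, 108, 124.
Linear molecule, 5 cuts → 6 fragments:
  1–3 → 3 bp
  4–80 → 77 bp
  81–98 → 18 bp
  99–108 → 10 bp
  109–124 → 16 bp
  125–135 → 11 bp
Sorted largest to smallest: 77, 18, 16, 11, 10, 3 bp.

77, 18, 16, 11, 10, 3 bp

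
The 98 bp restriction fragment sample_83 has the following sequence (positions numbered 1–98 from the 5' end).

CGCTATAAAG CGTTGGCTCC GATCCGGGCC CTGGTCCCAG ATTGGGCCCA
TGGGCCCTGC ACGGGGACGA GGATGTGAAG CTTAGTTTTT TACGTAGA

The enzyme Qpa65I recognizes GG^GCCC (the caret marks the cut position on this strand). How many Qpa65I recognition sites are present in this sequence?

3

GGGCCC occurs starting at positions 26, 44, 52.
Qpa65I cuts at 3 sites.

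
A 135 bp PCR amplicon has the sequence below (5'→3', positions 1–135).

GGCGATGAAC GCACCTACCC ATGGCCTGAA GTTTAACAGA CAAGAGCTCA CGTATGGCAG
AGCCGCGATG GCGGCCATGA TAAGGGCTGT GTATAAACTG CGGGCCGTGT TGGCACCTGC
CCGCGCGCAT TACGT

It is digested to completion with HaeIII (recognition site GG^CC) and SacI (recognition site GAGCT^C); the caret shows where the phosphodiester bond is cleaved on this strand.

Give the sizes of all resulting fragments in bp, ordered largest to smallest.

HaeIII sites (GGCC) start at positions 23, 73, 103.
HaeIII cuts after base 2 of each site, so after positions 24, 74, 104.
The SacI site (GAGCTC) starts at position 44.
SacI cuts after base 5 of each site (before the last base), so after position 48.
Combined cut positions: 24, 48, 74, 104.
Linear molecule, 4 cuts → 5 fragments:
  1–24 → 24 bp
  25–48 → 24 bp
  49–74 → 26 bp
  75–104 → 30 bp
  105–135 → 31 bp
Sorted largest to smallest: 31, 30, 26, 24, 24 bp.

31, 30, 26, 24, 24 bp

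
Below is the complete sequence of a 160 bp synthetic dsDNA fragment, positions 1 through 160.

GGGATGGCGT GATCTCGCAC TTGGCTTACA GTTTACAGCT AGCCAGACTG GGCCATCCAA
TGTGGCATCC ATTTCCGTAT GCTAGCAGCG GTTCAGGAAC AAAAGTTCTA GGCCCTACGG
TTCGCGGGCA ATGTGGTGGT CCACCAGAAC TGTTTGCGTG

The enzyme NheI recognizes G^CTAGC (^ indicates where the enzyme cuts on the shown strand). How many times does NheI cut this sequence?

2

GCTAGC occurs starting at positions 38, 81.
NheI cuts at 2 sites.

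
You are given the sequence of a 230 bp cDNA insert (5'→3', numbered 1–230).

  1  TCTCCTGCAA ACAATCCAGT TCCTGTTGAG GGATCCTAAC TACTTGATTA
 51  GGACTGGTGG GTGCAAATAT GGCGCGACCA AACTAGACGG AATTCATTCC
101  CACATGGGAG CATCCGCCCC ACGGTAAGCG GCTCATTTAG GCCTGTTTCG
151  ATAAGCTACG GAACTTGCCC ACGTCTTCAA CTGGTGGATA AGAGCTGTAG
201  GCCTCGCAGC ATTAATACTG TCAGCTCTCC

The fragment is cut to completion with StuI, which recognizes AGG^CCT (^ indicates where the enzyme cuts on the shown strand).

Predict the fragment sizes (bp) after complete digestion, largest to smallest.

StuI sites (AGGCCT) start at positions 139, 199.
StuI cuts after base 3 of each site, so after positions 141, 201.
Linear molecule, 2 cuts → 3 fragments:
  1–141 → 141 bp
  142–201 → 60 bp
  202–230 → 29 bp
Sorted largest to smallest: 141, 60, 29 bp.

141, 60, 29 bp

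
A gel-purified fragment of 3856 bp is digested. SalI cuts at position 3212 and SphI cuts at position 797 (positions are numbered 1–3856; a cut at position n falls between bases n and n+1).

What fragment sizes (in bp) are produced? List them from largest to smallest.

Combined cut positions (sorted): 797, 3212.
Linear molecule, 2 cuts → 3 fragments:
  797 − 0 = 797 bp
  3212 − 797 = 2415 bp
  3856 − 3212 = 644 bp
Sorted largest to smallest: 2415, 797, 644 bp.

2415, 797, 644 bp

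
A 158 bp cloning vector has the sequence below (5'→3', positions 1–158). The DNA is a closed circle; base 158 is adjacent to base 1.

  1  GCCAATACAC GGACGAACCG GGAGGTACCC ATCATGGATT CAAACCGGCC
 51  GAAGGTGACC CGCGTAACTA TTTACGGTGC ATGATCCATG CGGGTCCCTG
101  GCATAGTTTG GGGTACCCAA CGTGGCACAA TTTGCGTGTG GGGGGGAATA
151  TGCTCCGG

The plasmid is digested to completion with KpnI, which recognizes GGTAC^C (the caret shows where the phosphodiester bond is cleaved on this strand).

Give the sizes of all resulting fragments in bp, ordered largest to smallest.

88, 70 bp

KpnI sites (GGTACC) start at positions 24, 112.
KpnI cuts after base 5 of each site (before the last base), so after positions 28, 116.
Circular molecule, 2 cuts → 2 fragments:
  29–116 → 88 bp
  117–158 then 1–28 → 42 + 28 = 70 bp
Sorted largest to smallest: 88, 70 bp.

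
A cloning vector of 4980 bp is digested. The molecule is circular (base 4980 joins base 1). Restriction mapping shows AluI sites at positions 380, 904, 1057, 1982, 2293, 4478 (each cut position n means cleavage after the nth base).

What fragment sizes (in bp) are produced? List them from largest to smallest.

2185, 925, 882, 524, 311, 153 bp

Circular molecule, 6 cuts → 6 fragments:
  904 − 380 = 524 bp
  1057 − 904 = 153 bp
  1982 − 1057 = 925 bp
  2293 − 1982 = 311 bp
  4478 − 2293 = 2185 bp
  wrap: 4980 − 4478 + 380 = 882 bp
Sorted largest to smallest: 2185, 925, 882, 524, 311, 153 bp.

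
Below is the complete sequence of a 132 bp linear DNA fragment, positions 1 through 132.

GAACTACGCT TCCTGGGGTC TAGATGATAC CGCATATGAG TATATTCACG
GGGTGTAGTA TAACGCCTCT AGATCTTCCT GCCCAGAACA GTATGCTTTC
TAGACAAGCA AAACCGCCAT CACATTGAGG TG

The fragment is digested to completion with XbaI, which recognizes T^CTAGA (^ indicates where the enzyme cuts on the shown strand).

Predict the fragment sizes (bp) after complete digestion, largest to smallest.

XbaI sites (TCTAGA) start at positions 19, 68, 99.
XbaI cuts after the first base of each site, so after positions 19, 68, 99.
Linear molecule, 3 cuts → 4 fragments:
  1–19 → 19 bp
  20–68 → 49 bp
  69–99 → 31 bp
  100–132 → 33 bp
Sorted largest to smallest: 49, 33, 31, 19 bp.

49, 33, 31, 19 bp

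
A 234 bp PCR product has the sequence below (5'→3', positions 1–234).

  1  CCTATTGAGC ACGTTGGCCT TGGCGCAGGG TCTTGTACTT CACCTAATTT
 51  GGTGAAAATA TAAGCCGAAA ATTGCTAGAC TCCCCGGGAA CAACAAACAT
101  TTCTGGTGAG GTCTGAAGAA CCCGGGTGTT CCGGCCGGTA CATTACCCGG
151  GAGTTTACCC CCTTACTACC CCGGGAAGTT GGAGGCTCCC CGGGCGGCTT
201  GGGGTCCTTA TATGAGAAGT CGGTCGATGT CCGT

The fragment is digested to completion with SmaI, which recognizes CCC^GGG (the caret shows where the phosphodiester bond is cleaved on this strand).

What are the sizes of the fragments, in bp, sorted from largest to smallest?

85, 43, 38, 25, 24, 19 bp

SmaI sites (CCCGGG) start at positions 83, 121, 146, 170, 189.
SmaI cuts after base 3 of each site, so after positions 85, 123, 148, 172, 191.
Linear molecule, 5 cuts → 6 fragments:
  1–85 → 85 bp
  86–123 → 38 bp
  124–148 → 25 bp
  149–172 → 24 bp
  173–191 → 19 bp
  192–234 → 43 bp
Sorted largest to smallest: 85, 43, 38, 25, 24, 19 bp.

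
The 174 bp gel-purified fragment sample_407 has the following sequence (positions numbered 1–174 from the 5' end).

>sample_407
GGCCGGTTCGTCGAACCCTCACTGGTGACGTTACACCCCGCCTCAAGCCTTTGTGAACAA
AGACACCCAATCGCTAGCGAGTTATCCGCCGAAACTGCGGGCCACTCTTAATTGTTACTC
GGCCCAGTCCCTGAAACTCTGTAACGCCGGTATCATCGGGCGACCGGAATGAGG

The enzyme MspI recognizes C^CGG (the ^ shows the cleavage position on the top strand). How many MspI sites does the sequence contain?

CCGG occurs starting at positions 3, 147, 164.
MspI cuts at 3 sites.

3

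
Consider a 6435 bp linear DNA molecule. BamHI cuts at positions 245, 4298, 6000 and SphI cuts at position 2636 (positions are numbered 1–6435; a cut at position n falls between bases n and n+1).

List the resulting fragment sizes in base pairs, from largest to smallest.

2391, 1702, 1662, 435, 245 bp

Combined cut positions (sorted): 245, 2636, 4298, 6000.
Linear molecule, 4 cuts → 5 fragments:
  245 − 0 = 245 bp
  2636 − 245 = 2391 bp
  4298 − 2636 = 1662 bp
  6000 − 4298 = 1702 bp
  6435 − 6000 = 435 bp
Sorted largest to smallest: 2391, 1702, 1662, 435, 245 bp.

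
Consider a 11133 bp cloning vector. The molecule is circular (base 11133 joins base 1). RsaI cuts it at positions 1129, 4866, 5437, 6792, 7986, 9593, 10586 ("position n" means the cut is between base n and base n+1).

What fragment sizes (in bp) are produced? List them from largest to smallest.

Circular molecule, 7 cuts → 7 fragments:
  4866 − 1129 = 3737 bp
  5437 − 4866 = 571 bp
  6792 − 5437 = 1355 bp
  7986 − 6792 = 1194 bp
  9593 − 7986 = 1607 bp
  10586 − 9593 = 993 bp
  wrap: 11133 − 10586 + 1129 = 1676 bp
Sorted largest to smallest: 3737, 1676, 1607, 1355, 1194, 993, 571 bp.

3737, 1676, 1607, 1355, 1194, 993, 571 bp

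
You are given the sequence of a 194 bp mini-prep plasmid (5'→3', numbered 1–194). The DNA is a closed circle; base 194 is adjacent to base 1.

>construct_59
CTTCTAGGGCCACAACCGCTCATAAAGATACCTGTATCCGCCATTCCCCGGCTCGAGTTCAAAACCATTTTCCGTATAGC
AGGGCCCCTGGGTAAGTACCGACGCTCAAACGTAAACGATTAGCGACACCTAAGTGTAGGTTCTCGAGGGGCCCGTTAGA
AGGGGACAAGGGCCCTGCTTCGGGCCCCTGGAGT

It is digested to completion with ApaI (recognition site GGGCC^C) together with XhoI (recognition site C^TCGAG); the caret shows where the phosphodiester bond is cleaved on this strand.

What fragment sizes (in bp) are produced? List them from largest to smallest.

60, 57, 34, 21, 12, 10 bp

ApaI sites (GGGCCC) start at positions 82, 149, 170, 182.
ApaI cuts after base 5 of each site (before the last base), so after positions 86, 153, 174, 186.
XhoI sites (CTCGAG) start at positions 52, 143.
XhoI cuts after the first base of each site, so after positions 52, 143.
Combined cut positions: 52, 86, 143, 153, 174, 186.
Circular molecule, 6 cuts → 6 fragments:
  53–86 → 34 bp
  87–143 → 57 bp
  144–153 → 10 bp
  154–174 → 21 bp
  175–186 → 12 bp
  187–194 then 1–52 → 8 + 52 = 60 bp
Sorted largest to smallest: 60, 57, 34, 21, 12, 10 bp.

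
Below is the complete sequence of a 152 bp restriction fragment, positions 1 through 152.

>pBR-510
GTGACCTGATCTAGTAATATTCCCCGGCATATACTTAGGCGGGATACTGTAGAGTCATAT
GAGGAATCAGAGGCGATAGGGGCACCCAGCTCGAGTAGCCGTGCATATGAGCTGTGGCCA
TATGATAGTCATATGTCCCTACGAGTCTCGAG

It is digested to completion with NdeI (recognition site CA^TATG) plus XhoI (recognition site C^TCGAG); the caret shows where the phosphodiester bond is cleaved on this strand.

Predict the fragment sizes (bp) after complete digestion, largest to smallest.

57, 33, 16, 15, 15, 11, 5 bp

NdeI sites (CATATG) start at positions 56, 104, 119, 130.
NdeI cuts after base 2 of each site, so after positions 57, 105, 120, 131.
XhoI sites (CTCGAG) start at positions 90, 147.
XhoI cuts after the first base of each site, so after positions 90, 147.
Combined cut positions: 57, 90, 105, 120, 131, 147.
Linear molecule, 6 cuts → 7 fragments:
  1–57 → 57 bp
  58–90 → 33 bp
  91–105 → 15 bp
  106–120 → 15 bp
  121–131 → 11 bp
  132–147 → 16 bp
  148–152 → 5 bp
Sorted largest to smallest: 57, 33, 16, 15, 15, 11, 5 bp.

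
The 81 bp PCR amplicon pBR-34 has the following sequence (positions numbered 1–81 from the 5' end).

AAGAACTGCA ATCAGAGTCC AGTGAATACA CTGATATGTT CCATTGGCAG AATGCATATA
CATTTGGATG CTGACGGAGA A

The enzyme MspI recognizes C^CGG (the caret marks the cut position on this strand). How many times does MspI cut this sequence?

0

No occurrence of CCGG is present in the sequence.
MspI does not cut: 0 sites.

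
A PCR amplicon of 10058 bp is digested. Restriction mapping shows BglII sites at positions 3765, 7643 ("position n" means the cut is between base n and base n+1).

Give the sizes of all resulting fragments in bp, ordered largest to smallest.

3878, 3765, 2415 bp

Linear molecule, 2 cuts → 3 fragments:
  3765 − 0 = 3765 bp
  7643 − 3765 = 3878 bp
  10058 − 7643 = 2415 bp
Sorted largest to smallest: 3878, 3765, 2415 bp.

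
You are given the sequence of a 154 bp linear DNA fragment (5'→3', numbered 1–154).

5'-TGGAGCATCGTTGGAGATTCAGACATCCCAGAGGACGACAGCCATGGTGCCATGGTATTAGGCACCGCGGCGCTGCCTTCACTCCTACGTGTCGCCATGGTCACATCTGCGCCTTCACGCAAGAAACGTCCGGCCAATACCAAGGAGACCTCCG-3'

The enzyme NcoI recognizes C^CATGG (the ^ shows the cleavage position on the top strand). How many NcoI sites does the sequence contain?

3

CCATGG occurs starting at positions 42, 50, 95.
NcoI cuts at 3 sites.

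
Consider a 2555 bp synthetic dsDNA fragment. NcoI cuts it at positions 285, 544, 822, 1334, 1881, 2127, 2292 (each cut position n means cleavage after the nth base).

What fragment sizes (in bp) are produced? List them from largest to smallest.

547, 512, 285, 278, 263, 259, 246, 165 bp

Linear molecule, 7 cuts → 8 fragments:
  285 − 0 = 285 bp
  544 − 285 = 259 bp
  822 − 544 = 278 bp
  1334 − 822 = 512 bp
  1881 − 1334 = 547 bp
  2127 − 1881 = 246 bp
  2292 − 2127 = 165 bp
  2555 − 2292 = 263 bp
Sorted largest to smallest: 547, 512, 285, 278, 263, 259, 246, 165 bp.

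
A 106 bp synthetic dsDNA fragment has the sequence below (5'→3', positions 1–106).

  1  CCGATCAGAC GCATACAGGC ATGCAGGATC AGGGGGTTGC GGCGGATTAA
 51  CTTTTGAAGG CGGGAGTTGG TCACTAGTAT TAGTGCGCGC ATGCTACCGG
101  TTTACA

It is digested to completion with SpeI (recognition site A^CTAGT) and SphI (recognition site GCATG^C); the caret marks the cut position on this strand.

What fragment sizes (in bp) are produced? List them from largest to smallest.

The SpeI site (ACTAGT) starts at position 73.
SpeI cuts after the first base of each site, so after position 73.
SphI sites (GCATGC) start at positions 19, 89.
SphI cuts after base 5 of each site (before the last base), so after positions 23, 93.
Combined cut positions: 23, 73, 93.
Linear molecule, 3 cuts → 4 fragments:
  1–23 → 23 bp
  24–73 → 50 bp
  74–93 → 20 bp
  94–106 → 13 bp
Sorted largest to smallest: 50, 23, 20, 13 bp.

50, 23, 20, 13 bp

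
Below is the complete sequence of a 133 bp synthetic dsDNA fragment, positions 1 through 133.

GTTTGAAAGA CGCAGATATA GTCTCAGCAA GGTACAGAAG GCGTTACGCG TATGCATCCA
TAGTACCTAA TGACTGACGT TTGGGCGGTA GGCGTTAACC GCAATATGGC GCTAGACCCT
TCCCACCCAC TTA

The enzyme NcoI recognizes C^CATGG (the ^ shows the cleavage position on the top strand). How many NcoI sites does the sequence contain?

0

No occurrence of CCATGG is present in the sequence.
NcoI does not cut: 0 sites.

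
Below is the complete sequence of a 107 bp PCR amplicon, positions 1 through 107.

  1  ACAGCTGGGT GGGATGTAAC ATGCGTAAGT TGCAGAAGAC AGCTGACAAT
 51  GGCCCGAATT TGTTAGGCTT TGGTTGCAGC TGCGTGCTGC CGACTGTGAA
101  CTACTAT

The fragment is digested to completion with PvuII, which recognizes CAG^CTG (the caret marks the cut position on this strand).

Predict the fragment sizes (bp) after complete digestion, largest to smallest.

PvuII sites (CAGCTG) start at positions 2, 40, 77.
PvuII cuts after base 3 of each site, so after positions 4, 42, 79.
Linear molecule, 3 cuts → 4 fragments:
  1–4 → 4 bp
  5–42 → 38 bp
  43–79 → 37 bp
  80–107 → 28 bp
Sorted largest to smallest: 38, 37, 28, 4 bp.

38, 37, 28, 4 bp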